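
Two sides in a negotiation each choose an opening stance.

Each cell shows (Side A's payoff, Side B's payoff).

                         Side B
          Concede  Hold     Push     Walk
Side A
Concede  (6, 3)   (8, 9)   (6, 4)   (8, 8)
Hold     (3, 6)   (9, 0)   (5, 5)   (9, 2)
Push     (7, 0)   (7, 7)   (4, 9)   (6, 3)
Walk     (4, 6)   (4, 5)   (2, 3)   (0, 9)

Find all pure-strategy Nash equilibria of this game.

Mark each player's best response to every combination of opponents' strategies; a profile where every player is best-responding is a pure Nash equilibrium.
Side A against Concede: payoffs 6, 3, 7, 4 → best response Push.
Side A against Hold: payoffs 8, 9, 7, 4 → best response Hold.
Side A against Push: payoffs 6, 5, 4, 2 → best response Concede.
Side A against Walk: payoffs 8, 9, 6, 0 → best response Hold.
Side B against Concede: payoffs 3, 9, 4, 8 → best response Hold.
Side B against Hold: payoffs 6, 0, 5, 2 → best response Concede.
Side B against Push: payoffs 0, 7, 9, 3 → best response Push.
Side B against Walk: payoffs 6, 5, 3, 9 → best response Walk.
No profile is a mutual best response for all players.

No pure-strategy Nash equilibrium.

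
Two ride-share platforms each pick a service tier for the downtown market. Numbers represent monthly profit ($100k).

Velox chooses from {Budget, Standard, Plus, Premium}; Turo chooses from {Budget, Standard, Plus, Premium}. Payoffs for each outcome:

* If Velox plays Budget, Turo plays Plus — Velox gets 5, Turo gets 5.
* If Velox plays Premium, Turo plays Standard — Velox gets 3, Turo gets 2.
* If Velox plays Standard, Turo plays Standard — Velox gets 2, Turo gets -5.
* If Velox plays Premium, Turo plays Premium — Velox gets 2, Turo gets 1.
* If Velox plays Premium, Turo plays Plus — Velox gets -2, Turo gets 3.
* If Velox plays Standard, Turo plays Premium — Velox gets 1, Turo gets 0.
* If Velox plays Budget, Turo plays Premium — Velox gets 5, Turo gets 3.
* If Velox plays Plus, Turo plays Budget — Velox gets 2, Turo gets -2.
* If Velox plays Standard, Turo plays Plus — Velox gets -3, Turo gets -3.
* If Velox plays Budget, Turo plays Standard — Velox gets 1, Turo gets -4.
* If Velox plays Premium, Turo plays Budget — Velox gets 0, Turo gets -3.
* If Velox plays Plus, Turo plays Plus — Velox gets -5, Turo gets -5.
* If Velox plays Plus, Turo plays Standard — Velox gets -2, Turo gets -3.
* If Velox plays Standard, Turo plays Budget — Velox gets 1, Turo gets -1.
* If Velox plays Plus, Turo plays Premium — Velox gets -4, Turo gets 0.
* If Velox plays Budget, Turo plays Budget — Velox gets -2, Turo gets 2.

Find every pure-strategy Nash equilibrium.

The unique pure-strategy Nash equilibrium is (Budget, Plus).

(Budget, Budget): Velox can switch to Standard (-2 → 1). Not NE.
(Budget, Standard): Velox can switch to Standard (1 → 2). Not NE.
(Budget, Plus): Velox gets 5, best alternative -2; Turo gets 5, best alternative 3. No profitable deviation — NE.
(Budget, Premium): Turo can switch to Plus (3 → 5). Not NE.
(Standard, Budget): Velox can switch to Plus (1 → 2). Not NE.
(Standard, Standard): Velox can switch to Premium (2 → 3). Not NE.
(Standard, Plus): Velox can switch to Budget (-3 → 5). Not NE.
(Standard, Premium): Velox can switch to Budget (1 → 5). Not NE.
(Plus, Budget): Turo can switch to Premium (-2 → 0). Not NE.
(Plus, Standard): Velox can switch to Budget (-2 → 1). Not NE.
(Plus, Plus): Velox can switch to Budget (-5 → 5). Not NE.
(Plus, Premium): Velox can switch to Budget (-4 → 5). Not NE.
(Premium, Budget): Velox can switch to Standard (0 → 1). Not NE.
(The remaining 3 profiles each have a profitable deviation by the same check.)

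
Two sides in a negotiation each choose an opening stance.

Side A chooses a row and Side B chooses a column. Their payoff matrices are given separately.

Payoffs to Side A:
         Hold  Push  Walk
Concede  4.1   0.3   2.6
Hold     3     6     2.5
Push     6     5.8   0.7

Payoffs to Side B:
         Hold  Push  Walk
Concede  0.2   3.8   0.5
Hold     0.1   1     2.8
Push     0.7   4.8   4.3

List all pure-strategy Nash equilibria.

(Concede, Hold): Side A can switch to Push (4.1 → 6). Not NE.
(Concede, Push): Side A can switch to Hold (0.3 → 6). Not NE.
(Concede, Walk): Side B can switch to Push (0.5 → 3.8). Not NE.
(Hold, Hold): Side A can switch to Concede (3 → 4.1). Not NE.
(Hold, Push): Side B can switch to Walk (1 → 2.8). Not NE.
(Hold, Walk): Side A can switch to Concede (2.5 → 2.6). Not NE.
(The remaining 3 profiles each have a profitable deviation by the same check.)

none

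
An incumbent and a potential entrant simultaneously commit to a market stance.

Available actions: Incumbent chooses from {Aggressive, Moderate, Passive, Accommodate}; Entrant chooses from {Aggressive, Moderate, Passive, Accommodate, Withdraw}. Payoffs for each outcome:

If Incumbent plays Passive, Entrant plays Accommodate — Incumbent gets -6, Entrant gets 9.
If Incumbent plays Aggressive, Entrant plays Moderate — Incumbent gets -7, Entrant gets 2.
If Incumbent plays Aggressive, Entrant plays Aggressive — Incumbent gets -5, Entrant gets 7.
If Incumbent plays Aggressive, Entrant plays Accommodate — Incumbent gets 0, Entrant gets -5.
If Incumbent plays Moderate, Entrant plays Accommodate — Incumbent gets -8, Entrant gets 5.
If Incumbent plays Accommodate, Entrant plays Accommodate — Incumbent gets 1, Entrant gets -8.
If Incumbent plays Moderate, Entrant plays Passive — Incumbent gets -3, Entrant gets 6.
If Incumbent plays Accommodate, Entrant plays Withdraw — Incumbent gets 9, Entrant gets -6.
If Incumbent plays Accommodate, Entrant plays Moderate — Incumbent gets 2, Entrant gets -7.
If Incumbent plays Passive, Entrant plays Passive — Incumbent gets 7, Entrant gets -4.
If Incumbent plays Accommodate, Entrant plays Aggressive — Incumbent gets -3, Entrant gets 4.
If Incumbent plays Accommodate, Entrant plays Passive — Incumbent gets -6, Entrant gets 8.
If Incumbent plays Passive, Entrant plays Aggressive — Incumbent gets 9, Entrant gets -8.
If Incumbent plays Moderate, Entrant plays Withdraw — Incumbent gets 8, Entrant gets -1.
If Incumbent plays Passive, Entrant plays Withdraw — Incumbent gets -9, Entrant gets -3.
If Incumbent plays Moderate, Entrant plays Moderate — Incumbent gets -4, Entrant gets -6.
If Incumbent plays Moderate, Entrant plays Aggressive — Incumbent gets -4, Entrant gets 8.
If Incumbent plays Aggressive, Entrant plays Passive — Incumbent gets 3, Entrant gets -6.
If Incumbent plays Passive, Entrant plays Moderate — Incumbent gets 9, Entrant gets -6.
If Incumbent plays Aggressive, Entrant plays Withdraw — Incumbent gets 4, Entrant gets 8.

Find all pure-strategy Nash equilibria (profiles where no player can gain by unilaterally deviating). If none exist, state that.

For each player, find the best response to each opponent profile; mutual best responses are the pure NE.
Incumbent against Aggressive: payoffs -5, -4, 9, -3 → best response Passive.
Incumbent against Moderate: payoffs -7, -4, 9, 2 → best response Passive.
Incumbent against Passive: payoffs 3, -3, 7, -6 → best response Passive.
Incumbent against Accommodate: payoffs 0, -8, -6, 1 → best response Accommodate.
Incumbent against Withdraw: payoffs 4, 8, -9, 9 → best response Accommodate.
Entrant against Aggressive: payoffs 7, 2, -6, -5, 8 → best response Withdraw.
Entrant against Moderate: payoffs 8, -6, 6, 5, -1 → best response Aggressive.
Entrant against Passive: payoffs -8, -6, -4, 9, -3 → best response Accommodate.
Entrant against Accommodate: payoffs 4, -7, 8, -8, -6 → best response Passive.
No profile is a mutual best response for all players.

There is no pure-strategy Nash equilibrium.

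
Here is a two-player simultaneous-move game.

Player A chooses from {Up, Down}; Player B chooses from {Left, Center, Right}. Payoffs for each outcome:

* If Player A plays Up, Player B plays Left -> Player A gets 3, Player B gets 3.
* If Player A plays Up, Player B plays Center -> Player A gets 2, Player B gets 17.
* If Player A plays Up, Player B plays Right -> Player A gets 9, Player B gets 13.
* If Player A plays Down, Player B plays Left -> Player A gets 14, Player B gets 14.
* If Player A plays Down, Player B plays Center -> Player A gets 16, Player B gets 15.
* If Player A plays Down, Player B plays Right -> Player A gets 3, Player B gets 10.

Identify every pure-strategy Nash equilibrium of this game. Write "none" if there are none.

Player A against Left: payoffs 3, 14 → best response Down.
Player A against Center: payoffs 2, 16 → best response Down.
Player A against Right: payoffs 9, 3 → best response Up.
Player B against Up: payoffs 3, 17, 13 → best response Center.
Player B against Down: payoffs 14, 15, 10 → best response Center.
Mutual best responses: (Down, Center).

Pure NE: (Down, Center)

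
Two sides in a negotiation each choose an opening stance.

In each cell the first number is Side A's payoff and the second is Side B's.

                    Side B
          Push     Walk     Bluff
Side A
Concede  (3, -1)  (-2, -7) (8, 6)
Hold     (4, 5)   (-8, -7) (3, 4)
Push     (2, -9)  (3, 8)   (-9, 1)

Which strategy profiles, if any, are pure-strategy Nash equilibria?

Side A against Push: payoffs 3, 4, 2 → best response Hold.
Side A against Walk: payoffs -2, -8, 3 → best response Push.
Side A against Bluff: payoffs 8, 3, -9 → best response Concede.
Side B against Concede: payoffs -1, -7, 6 → best response Bluff.
Side B against Hold: payoffs 5, -7, 4 → best response Push.
Side B against Push: payoffs -9, 8, 1 → best response Walk.
Mutual best responses: (Concede, Bluff); (Hold, Push); (Push, Walk).

The pure Nash equilibria are (Concede, Bluff), (Hold, Push), (Push, Walk).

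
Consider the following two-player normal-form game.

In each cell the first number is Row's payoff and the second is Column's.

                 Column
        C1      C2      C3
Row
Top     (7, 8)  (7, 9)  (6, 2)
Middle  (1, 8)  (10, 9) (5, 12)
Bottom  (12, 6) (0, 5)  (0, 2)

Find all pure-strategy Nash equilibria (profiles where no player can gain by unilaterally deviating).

(Bottom, C1)

Row against C1: payoffs 7, 1, 12 → best response Bottom.
Row against C2: payoffs 7, 10, 0 → best response Middle.
Row against C3: payoffs 6, 5, 0 → best response Top.
Column against Top: payoffs 8, 9, 2 → best response C2.
Column against Middle: payoffs 8, 9, 12 → best response C3.
Column against Bottom: payoffs 6, 5, 2 → best response C1.
Mutual best responses: (Bottom, C1).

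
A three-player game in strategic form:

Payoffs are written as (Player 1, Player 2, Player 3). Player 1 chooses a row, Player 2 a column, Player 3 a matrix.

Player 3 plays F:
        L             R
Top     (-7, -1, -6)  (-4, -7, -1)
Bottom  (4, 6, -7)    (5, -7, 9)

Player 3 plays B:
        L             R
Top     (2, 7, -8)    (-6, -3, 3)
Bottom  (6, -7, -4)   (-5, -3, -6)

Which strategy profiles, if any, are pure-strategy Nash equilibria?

No pure-strategy Nash equilibrium.

(Top, L, F): Player 1 can switch to Bottom (-7 → 4). Not NE.
(Top, L, B): Player 1 can switch to Bottom (2 → 6). Not NE.
(Top, R, F): Player 1 can switch to Bottom (-4 → 5). Not NE.
(Top, R, B): Player 1 can switch to Bottom (-6 → -5). Not NE.
(Bottom, L, F): Player 3 can switch to B (-7 → -4). Not NE.
(Bottom, L, B): Player 2 can switch to R (-7 → -3). Not NE.
(Bottom, R, F): Player 2 can switch to L (-7 → 6). Not NE.
(Bottom, R, B): Player 3 can switch to F (-6 → 9). Not NE.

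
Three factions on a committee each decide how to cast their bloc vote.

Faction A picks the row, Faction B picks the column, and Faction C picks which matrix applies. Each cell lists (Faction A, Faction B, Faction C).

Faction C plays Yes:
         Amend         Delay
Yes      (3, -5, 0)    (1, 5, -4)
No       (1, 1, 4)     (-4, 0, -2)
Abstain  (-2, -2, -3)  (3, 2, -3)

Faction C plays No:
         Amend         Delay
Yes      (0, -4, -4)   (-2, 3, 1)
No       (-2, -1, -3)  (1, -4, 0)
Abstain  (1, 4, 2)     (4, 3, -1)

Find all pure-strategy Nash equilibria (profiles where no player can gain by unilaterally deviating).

The unique pure-strategy Nash equilibrium is (Abstain, Amend, No).

Faction A against (Amend, Yes): payoffs 3, 1, -2 → best response Yes.
Faction A against (Amend, No): payoffs 0, -2, 1 → best response Abstain.
Faction A against (Delay, Yes): payoffs 1, -4, 3 → best response Abstain.
Faction A against (Delay, No): payoffs -2, 1, 4 → best response Abstain.
Faction B against (Yes, Yes): payoffs -5, 5 → best response Delay.
Faction B against (Yes, No): payoffs -4, 3 → best response Delay.
Faction B against (No, Yes): payoffs 1, 0 → best response Amend.
Faction B against (No, No): payoffs -1, -4 → best response Amend.
Faction B against (Abstain, Yes): payoffs -2, 2 → best response Delay.
Faction B against (Abstain, No): payoffs 4, 3 → best response Amend.
Faction C against (Yes, Amend): payoffs 0, -4 → best response Yes.
Faction C against (Yes, Delay): payoffs -4, 1 → best response No.
Faction C against (No, Amend): payoffs 4, -3 → best response Yes.
Faction C against (No, Delay): payoffs -2, 0 → best response No.
Faction C against (Abstain, Amend): payoffs -3, 2 → best response No.
Faction C against (Abstain, Delay): payoffs -3, -1 → best response No.
Mutual best responses: (Abstain, Amend, No).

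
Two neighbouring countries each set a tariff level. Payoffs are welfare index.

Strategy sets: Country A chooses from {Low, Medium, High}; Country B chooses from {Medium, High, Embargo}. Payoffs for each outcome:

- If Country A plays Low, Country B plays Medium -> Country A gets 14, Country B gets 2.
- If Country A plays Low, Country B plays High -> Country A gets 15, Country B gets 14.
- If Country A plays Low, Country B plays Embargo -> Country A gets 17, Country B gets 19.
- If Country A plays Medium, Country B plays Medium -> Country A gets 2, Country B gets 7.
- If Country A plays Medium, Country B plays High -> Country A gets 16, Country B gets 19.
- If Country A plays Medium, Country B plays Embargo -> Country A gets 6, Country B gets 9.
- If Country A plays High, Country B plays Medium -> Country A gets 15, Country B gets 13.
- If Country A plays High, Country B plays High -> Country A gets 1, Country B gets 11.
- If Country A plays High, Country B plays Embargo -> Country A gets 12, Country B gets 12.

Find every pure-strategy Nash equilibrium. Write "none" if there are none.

Pure-strategy Nash equilibria: (Low, Embargo); (Medium, High); (High, Medium)

Mark each player's best response to every combination of opponents' strategies; a profile where every player is best-responding is a pure Nash equilibrium.
Country A against Medium: payoffs 14, 2, 15 → best response High.
Country A against High: payoffs 15, 16, 1 → best response Medium.
Country A against Embargo: payoffs 17, 6, 12 → best response Low.
Country B against Low: payoffs 2, 14, 19 → best response Embargo.
Country B against Medium: payoffs 7, 19, 9 → best response High.
Country B against High: payoffs 13, 11, 12 → best response Medium.
Mutual best responses: (Low, Embargo); (Medium, High); (High, Medium).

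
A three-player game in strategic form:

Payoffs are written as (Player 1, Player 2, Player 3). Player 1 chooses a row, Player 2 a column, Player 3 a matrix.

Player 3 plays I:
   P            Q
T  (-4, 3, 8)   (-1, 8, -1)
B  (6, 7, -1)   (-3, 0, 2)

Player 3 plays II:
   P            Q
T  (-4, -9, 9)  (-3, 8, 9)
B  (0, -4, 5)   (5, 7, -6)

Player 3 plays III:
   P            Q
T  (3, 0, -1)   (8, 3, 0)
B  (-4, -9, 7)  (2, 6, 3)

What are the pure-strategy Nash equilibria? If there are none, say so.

There is no pure-strategy Nash equilibrium.

Mark each player's best response to every combination of opponents' strategies; a profile where every player is best-responding is a pure Nash equilibrium.
Player 1 against (P, I): payoffs -4, 6 → best response B.
Player 1 against (P, II): payoffs -4, 0 → best response B.
Player 1 against (P, III): payoffs 3, -4 → best response T.
Player 1 against (Q, I): payoffs -1, -3 → best response T.
Player 1 against (Q, II): payoffs -3, 5 → best response B.
Player 1 against (Q, III): payoffs 8, 2 → best response T.
Player 2 against (T, I): payoffs 3, 8 → best response Q.
Player 2 against (T, II): payoffs -9, 8 → best response Q.
Player 2 against (T, III): payoffs 0, 3 → best response Q.
Player 2 against (B, I): payoffs 7, 0 → best response P.
Player 2 against (B, II): payoffs -4, 7 → best response Q.
Player 2 against (B, III): payoffs -9, 6 → best response Q.
Player 3 against (T, P): payoffs 8, 9, -1 → best response II.
Player 3 against (T, Q): payoffs -1, 9, 0 → best response II.
Player 3 against (B, P): payoffs -1, 5, 7 → best response III.
Player 3 against (B, Q): payoffs 2, -6, 3 → best response III.
No profile is a mutual best response for all players.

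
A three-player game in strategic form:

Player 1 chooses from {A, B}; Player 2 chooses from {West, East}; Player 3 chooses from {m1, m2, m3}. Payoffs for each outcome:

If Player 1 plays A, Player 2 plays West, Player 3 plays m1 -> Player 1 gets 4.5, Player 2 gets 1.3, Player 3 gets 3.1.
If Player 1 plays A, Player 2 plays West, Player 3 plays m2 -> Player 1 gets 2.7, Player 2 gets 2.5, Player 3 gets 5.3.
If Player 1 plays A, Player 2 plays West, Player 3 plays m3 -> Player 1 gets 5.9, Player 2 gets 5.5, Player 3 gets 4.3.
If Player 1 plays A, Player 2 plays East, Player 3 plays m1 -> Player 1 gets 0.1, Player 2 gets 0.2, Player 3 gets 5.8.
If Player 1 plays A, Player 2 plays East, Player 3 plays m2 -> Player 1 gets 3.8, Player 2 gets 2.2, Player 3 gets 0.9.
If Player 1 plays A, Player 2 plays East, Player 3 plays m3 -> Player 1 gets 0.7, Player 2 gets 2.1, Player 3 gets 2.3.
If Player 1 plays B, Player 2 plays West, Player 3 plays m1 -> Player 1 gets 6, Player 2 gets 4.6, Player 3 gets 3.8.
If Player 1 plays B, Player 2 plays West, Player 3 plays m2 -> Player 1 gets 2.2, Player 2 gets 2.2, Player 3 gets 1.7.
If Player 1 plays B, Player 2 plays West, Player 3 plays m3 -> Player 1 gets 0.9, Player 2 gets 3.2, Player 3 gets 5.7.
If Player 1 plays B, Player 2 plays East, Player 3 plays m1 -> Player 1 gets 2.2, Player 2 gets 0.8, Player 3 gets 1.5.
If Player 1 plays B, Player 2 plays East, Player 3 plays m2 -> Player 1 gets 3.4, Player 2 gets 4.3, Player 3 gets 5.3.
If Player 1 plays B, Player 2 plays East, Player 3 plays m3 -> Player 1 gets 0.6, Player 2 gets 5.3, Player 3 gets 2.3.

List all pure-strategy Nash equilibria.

(A, West, m2)

Player 1 against (West, m1): payoffs 4.5, 6 → best response B.
Player 1 against (West, m2): payoffs 2.7, 2.2 → best response A.
Player 1 against (West, m3): payoffs 5.9, 0.9 → best response A.
Player 1 against (East, m1): payoffs 0.1, 2.2 → best response B.
Player 1 against (East, m2): payoffs 3.8, 3.4 → best response A.
Player 1 against (East, m3): payoffs 0.7, 0.6 → best response A.
Player 2 against (A, m1): payoffs 1.3, 0.2 → best response West.
Player 2 against (A, m2): payoffs 2.5, 2.2 → best response West.
Player 2 against (A, m3): payoffs 5.5, 2.1 → best response West.
Player 2 against (B, m1): payoffs 4.6, 0.8 → best response West.
Player 2 against (B, m2): payoffs 2.2, 4.3 → best response East.
Player 2 against (B, m3): payoffs 3.2, 5.3 → best response East.
Player 3 against (A, West): payoffs 3.1, 5.3, 4.3 → best response m2.
Player 3 against (A, East): payoffs 5.8, 0.9, 2.3 → best response m1.
Player 3 against (B, West): payoffs 3.8, 1.7, 5.7 → best response m3.
Player 3 against (B, East): payoffs 1.5, 5.3, 2.3 → best response m2.
Mutual best responses: (A, West, m2).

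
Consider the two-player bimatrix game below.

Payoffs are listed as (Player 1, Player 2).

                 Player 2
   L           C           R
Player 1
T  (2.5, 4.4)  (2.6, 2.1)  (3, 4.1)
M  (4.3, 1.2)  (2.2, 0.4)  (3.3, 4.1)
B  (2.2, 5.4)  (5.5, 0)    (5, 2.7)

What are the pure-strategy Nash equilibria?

Check each profile: it is a Nash equilibrium iff no player can strictly gain by switching unilaterally.
(T, L): Player 1 can switch to M (2.5 → 4.3). Not NE.
(T, C): Player 1 can switch to B (2.6 → 5.5). Not NE.
(T, R): Player 1 can switch to M (3 → 3.3). Not NE.
(M, L): Player 2 can switch to R (1.2 → 4.1). Not NE.
(M, C): Player 1 can switch to T (2.2 → 2.6). Not NE.
(M, R): Player 1 can switch to B (3.3 → 5). Not NE.
(B, L): Player 1 can switch to T (2.2 → 2.5). Not NE.
(B, C): Player 2 can switch to L (0 → 5.4). Not NE.
(B, R): Player 2 can switch to L (2.7 → 5.4). Not NE.

none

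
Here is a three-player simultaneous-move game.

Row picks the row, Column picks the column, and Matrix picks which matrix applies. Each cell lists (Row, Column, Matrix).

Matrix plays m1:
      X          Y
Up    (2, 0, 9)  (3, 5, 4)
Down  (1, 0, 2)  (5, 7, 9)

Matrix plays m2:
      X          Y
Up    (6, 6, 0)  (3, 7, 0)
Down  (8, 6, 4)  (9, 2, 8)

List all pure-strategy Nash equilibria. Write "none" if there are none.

Check each profile: it is a Nash equilibrium iff no player can strictly gain by switching unilaterally.
(Up, X, m1): Column can switch to Y (0 → 5). Not NE.
(Up, X, m2): Row can switch to Down (6 → 8). Not NE.
(Up, Y, m1): Row can switch to Down (3 → 5). Not NE.
(Up, Y, m2): Row can switch to Down (3 → 9). Not NE.
(Down, X, m1): Row can switch to Up (1 → 2). Not NE.
(Down, X, m2): Row gets 8, best alternative 6; Column gets 6, best alternative 2; Matrix gets 4, best alternative 2. No profitable deviation — NE.
(Down, Y, m1): Row gets 5, best alternative 3; Column gets 7, best alternative 0; Matrix gets 9, best alternative 8. No profitable deviation — NE.
(Down, Y, m2): Column can switch to X (2 → 6). Not NE.

(Down, X, m2); (Down, Y, m1)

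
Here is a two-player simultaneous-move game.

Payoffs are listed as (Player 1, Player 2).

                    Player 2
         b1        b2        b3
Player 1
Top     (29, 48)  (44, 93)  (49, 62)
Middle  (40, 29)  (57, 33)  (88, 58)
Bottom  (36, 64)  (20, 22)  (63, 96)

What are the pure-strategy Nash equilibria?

Pure NE: (Middle, b3)

Player 1 against b1: payoffs 29, 40, 36 → best response Middle.
Player 1 against b2: payoffs 44, 57, 20 → best response Middle.
Player 1 against b3: payoffs 49, 88, 63 → best response Middle.
Player 2 against Top: payoffs 48, 93, 62 → best response b2.
Player 2 against Middle: payoffs 29, 33, 58 → best response b3.
Player 2 against Bottom: payoffs 64, 22, 96 → best response b3.
Mutual best responses: (Middle, b3).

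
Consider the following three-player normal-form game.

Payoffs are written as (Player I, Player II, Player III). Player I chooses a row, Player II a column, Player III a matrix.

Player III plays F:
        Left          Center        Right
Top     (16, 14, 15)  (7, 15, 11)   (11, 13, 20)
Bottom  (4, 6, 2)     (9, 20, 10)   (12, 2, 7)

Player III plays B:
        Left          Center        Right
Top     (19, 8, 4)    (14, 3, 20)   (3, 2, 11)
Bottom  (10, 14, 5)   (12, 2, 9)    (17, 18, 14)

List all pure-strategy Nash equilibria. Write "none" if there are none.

(Top, Left, F): Player II can switch to Center (14 → 15). Not NE.
(Top, Left, B): Player III can switch to F (4 → 15). Not NE.
(Top, Center, F): Player I can switch to Bottom (7 → 9). Not NE.
(Top, Center, B): Player II can switch to Left (3 → 8). Not NE.
(Top, Right, F): Player I can switch to Bottom (11 → 12). Not NE.
(Top, Right, B): Player I can switch to Bottom (3 → 17). Not NE.
(Bottom, Left, F): Player I can switch to Top (4 → 16). Not NE.
(Bottom, Left, B): Player I can switch to Top (10 → 19). Not NE.
(Bottom, Center, F): Player I gets 9, best alternative 7; Player II gets 20, best alternative 6; Player III gets 10, best alternative 9. No profitable deviation — NE.
(Bottom, Center, B): Player I can switch to Top (12 → 14). Not NE.
(Bottom, Right, F): Player II can switch to Left (2 → 6). Not NE.
(Bottom, Right, B): Player I gets 17, best alternative 3; Player II gets 18, best alternative 14; Player III gets 14, best alternative 7. No profitable deviation — NE.

The pure Nash equilibria are (Bottom, Center, F) and (Bottom, Right, B).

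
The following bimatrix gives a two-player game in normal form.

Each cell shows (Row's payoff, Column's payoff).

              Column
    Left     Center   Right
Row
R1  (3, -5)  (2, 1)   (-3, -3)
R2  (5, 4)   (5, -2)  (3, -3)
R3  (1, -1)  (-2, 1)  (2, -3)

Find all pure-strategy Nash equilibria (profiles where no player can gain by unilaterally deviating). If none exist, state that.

Row against Left: payoffs 3, 5, 1 → best response R2.
Row against Center: payoffs 2, 5, -2 → best response R2.
Row against Right: payoffs -3, 3, 2 → best response R2.
Column against R1: payoffs -5, 1, -3 → best response Center.
Column against R2: payoffs 4, -2, -3 → best response Left.
Column against R3: payoffs -1, 1, -3 → best response Center.
Mutual best responses: (R2, Left).

(R2, Left)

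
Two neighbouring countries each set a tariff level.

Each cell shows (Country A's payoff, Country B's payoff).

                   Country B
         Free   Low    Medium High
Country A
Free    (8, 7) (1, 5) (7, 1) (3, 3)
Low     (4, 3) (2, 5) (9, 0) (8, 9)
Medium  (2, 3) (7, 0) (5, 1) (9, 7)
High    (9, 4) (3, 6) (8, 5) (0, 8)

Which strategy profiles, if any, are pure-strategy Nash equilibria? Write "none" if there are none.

Pure NE: (Medium, High)

Country A against Free: payoffs 8, 4, 2, 9 → best response High.
Country A against Low: payoffs 1, 2, 7, 3 → best response Medium.
Country A against Medium: payoffs 7, 9, 5, 8 → best response Low.
Country A against High: payoffs 3, 8, 9, 0 → best response Medium.
Country B against Free: payoffs 7, 5, 1, 3 → best response Free.
Country B against Low: payoffs 3, 5, 0, 9 → best response High.
Country B against Medium: payoffs 3, 0, 1, 7 → best response High.
Country B against High: payoffs 4, 6, 5, 8 → best response High.
Mutual best responses: (Medium, High).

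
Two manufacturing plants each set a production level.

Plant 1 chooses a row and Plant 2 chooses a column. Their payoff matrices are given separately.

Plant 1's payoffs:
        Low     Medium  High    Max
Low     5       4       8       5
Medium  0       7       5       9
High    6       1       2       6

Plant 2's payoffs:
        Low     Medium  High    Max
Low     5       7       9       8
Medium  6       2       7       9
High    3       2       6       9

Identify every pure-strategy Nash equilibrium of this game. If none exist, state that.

Plant 1 against Low: payoffs 5, 0, 6 → best response High.
Plant 1 against Medium: payoffs 4, 7, 1 → best response Medium.
Plant 1 against High: payoffs 8, 5, 2 → best response Low.
Plant 1 against Max: payoffs 5, 9, 6 → best response Medium.
Plant 2 against Low: payoffs 5, 7, 9, 8 → best response High.
Plant 2 against Medium: payoffs 6, 2, 7, 9 → best response Max.
Plant 2 against High: payoffs 3, 2, 6, 9 → best response Max.
Mutual best responses: (Low, High); (Medium, Max).

(Low, High), (Medium, Max)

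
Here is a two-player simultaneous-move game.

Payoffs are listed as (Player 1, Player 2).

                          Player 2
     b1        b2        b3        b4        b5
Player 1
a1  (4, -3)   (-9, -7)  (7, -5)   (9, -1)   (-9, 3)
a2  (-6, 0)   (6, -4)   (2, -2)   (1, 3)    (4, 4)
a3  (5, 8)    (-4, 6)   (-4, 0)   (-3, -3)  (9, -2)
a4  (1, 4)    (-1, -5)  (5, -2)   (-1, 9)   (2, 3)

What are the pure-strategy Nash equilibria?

(a3, b1)

Player 1 against b1: payoffs 4, -6, 5, 1 → best response a3.
Player 1 against b2: payoffs -9, 6, -4, -1 → best response a2.
Player 1 against b3: payoffs 7, 2, -4, 5 → best response a1.
Player 1 against b4: payoffs 9, 1, -3, -1 → best response a1.
Player 1 against b5: payoffs -9, 4, 9, 2 → best response a3.
Player 2 against a1: payoffs -3, -7, -5, -1, 3 → best response b5.
Player 2 against a2: payoffs 0, -4, -2, 3, 4 → best response b5.
Player 2 against a3: payoffs 8, 6, 0, -3, -2 → best response b1.
Player 2 against a4: payoffs 4, -5, -2, 9, 3 → best response b4.
Mutual best responses: (a3, b1).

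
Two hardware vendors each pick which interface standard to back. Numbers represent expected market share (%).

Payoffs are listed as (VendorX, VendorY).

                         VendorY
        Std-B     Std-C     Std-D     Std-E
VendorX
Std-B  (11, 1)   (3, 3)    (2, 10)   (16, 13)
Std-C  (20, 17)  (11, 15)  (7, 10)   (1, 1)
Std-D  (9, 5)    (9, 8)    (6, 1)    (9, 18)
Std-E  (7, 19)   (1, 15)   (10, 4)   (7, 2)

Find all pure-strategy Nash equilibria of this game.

For each strategy profile, look for a profitable unilateral deviation.
(Std-B, Std-B): VendorX can switch to Std-C (11 → 20). Not NE.
(Std-B, Std-C): VendorX can switch to Std-C (3 → 11). Not NE.
(Std-B, Std-D): VendorX can switch to Std-C (2 → 7). Not NE.
(Std-B, Std-E): VendorX gets 16, best alternative 9; VendorY gets 13, best alternative 10. No profitable deviation — NE.
(Std-C, Std-B): VendorX gets 20, best alternative 11; VendorY gets 17, best alternative 15. No profitable deviation — NE.
(Std-C, Std-C): VendorY can switch to Std-B (15 → 17). Not NE.
(Std-C, Std-D): VendorX can switch to Std-E (7 → 10). Not NE.
(Std-C, Std-E): VendorX can switch to Std-B (1 → 16). Not NE.
(Std-D, Std-B): VendorX can switch to Std-B (9 → 11). Not NE.
(Std-D, Std-C): VendorX can switch to Std-C (9 → 11). Not NE.
(The remaining 6 profiles each have a profitable deviation by the same check.)

(Std-B, Std-E); (Std-C, Std-B)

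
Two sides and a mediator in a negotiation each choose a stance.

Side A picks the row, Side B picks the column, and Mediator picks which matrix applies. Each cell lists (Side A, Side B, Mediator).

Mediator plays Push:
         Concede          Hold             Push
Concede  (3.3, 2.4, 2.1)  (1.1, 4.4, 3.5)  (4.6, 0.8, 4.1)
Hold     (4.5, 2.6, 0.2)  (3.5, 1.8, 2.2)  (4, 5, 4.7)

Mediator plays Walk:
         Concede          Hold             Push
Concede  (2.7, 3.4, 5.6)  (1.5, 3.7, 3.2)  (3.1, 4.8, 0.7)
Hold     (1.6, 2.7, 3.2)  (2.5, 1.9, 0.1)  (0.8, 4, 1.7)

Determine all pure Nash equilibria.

none

Check each profile: it is a Nash equilibrium iff no player can strictly gain by switching unilaterally.
(Concede, Concede, Push): Side A can switch to Hold (3.3 → 4.5). Not NE.
(Concede, Concede, Walk): Side B can switch to Hold (3.4 → 3.7). Not NE.
(Concede, Hold, Push): Side A can switch to Hold (1.1 → 3.5). Not NE.
(Concede, Hold, Walk): Side A can switch to Hold (1.5 → 2.5). Not NE.
(Concede, Push, Push): Side B can switch to Concede (0.8 → 2.4). Not NE.
(Concede, Push, Walk): Mediator can switch to Push (0.7 → 4.1). Not NE.
(Hold, Concede, Push): Side B can switch to Push (2.6 → 5). Not NE.
(Hold, Concede, Walk): Side A can switch to Concede (1.6 → 2.7). Not NE.
(Hold, Hold, Push): Side B can switch to Concede (1.8 → 2.6). Not NE.
(Hold, Hold, Walk): Side B can switch to Concede (1.9 → 2.7). Not NE.
(The remaining 2 profiles each have a profitable deviation by the same check.)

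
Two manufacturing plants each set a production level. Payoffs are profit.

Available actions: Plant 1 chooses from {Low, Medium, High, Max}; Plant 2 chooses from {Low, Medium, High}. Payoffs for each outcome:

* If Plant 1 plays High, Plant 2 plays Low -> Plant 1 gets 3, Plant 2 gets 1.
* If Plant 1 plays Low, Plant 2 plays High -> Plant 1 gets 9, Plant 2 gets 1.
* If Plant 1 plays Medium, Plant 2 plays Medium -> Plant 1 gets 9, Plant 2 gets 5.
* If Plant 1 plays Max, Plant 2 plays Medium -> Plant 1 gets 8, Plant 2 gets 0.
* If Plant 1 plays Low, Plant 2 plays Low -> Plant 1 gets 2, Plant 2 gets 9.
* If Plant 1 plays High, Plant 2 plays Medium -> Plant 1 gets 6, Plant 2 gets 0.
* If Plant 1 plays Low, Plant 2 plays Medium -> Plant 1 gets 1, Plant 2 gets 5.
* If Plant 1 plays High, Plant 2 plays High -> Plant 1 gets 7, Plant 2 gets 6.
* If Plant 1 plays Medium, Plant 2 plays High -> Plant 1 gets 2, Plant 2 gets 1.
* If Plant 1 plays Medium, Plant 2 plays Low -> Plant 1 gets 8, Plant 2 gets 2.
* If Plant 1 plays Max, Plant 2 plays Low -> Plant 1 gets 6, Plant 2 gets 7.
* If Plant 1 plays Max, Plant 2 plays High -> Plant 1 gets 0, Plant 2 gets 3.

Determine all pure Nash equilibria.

(Medium, Medium)

(Low, Low): Plant 1 can switch to Medium (2 → 8). Not NE.
(Low, Medium): Plant 1 can switch to Medium (1 → 9). Not NE.
(Low, High): Plant 2 can switch to Low (1 → 9). Not NE.
(Medium, Low): Plant 2 can switch to Medium (2 → 5). Not NE.
(Medium, Medium): Plant 1 gets 9, best alternative 8; Plant 2 gets 5, best alternative 2. No profitable deviation — NE.
(Medium, High): Plant 1 can switch to Low (2 → 9). Not NE.
(High, Low): Plant 1 can switch to Medium (3 → 8). Not NE.
(The remaining 5 profiles each have a profitable deviation by the same check.)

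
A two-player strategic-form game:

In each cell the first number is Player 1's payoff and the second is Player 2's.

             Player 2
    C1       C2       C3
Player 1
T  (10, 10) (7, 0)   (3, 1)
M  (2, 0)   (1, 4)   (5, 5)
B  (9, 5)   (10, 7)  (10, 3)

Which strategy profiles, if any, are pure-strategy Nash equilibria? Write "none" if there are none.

(T, C1); (B, C2)

For each player, find the best response to each opponent profile; mutual best responses are the pure NE.
Player 1 against C1: payoffs 10, 2, 9 → best response T.
Player 1 against C2: payoffs 7, 1, 10 → best response B.
Player 1 against C3: payoffs 3, 5, 10 → best response B.
Player 2 against T: payoffs 10, 0, 1 → best response C1.
Player 2 against M: payoffs 0, 4, 5 → best response C3.
Player 2 against B: payoffs 5, 7, 3 → best response C2.
Mutual best responses: (T, C1); (B, C2).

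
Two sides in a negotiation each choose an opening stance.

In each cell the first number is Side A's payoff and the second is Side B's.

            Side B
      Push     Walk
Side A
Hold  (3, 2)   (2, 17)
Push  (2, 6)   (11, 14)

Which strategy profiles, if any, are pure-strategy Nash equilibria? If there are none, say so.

(Push, Walk)

For each strategy profile, look for a profitable unilateral deviation.
(Hold, Push): Side B can switch to Walk (2 → 17). Not NE.
(Hold, Walk): Side A can switch to Push (2 → 11). Not NE.
(Push, Push): Side A can switch to Hold (2 → 3). Not NE.
(Push, Walk): Side A gets 11, best alternative 2; Side B gets 14, best alternative 6. No profitable deviation — NE.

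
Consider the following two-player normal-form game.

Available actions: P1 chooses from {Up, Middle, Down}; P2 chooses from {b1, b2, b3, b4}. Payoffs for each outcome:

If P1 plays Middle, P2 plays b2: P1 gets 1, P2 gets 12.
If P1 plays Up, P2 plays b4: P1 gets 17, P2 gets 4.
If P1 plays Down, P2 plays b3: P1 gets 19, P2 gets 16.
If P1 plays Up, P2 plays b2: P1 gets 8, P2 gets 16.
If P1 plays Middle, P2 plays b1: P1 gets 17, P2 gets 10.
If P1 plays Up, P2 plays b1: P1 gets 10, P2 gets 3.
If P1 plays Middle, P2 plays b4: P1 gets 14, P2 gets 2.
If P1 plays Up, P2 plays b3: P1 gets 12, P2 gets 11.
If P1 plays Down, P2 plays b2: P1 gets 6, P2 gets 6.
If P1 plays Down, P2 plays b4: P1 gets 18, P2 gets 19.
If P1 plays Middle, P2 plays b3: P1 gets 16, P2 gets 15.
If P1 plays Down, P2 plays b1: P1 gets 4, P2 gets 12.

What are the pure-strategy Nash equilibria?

P1 against b1: payoffs 10, 17, 4 → best response Middle.
P1 against b2: payoffs 8, 1, 6 → best response Up.
P1 against b3: payoffs 12, 16, 19 → best response Down.
P1 against b4: payoffs 17, 14, 18 → best response Down.
P2 against Up: payoffs 3, 16, 11, 4 → best response b2.
P2 against Middle: payoffs 10, 12, 15, 2 → best response b3.
P2 against Down: payoffs 12, 6, 16, 19 → best response b4.
Mutual best responses: (Up, b2); (Down, b4).

Pure-strategy Nash equilibria: (Up, b2) and (Down, b4)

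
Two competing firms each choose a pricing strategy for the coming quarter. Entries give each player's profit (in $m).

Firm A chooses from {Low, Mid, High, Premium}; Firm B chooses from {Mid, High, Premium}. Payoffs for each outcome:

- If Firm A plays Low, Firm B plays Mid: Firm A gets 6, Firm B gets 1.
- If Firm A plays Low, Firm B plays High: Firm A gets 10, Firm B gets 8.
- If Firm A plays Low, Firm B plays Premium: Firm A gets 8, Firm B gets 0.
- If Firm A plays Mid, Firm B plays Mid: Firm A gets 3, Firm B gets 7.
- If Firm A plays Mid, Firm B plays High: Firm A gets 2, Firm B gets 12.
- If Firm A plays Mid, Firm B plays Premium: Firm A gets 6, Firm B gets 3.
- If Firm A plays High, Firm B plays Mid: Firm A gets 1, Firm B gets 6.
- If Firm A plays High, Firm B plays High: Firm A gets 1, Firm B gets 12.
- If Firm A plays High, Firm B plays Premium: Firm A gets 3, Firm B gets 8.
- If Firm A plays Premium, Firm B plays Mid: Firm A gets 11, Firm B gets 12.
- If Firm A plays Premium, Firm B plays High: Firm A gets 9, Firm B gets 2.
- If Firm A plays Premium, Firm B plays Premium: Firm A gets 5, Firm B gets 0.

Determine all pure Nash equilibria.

Pure-strategy Nash equilibria: (Low, High), (Premium, Mid)

Mark each player's best response to every combination of opponents' strategies; a profile where every player is best-responding is a pure Nash equilibrium.
Firm A against Mid: payoffs 6, 3, 1, 11 → best response Premium.
Firm A against High: payoffs 10, 2, 1, 9 → best response Low.
Firm A against Premium: payoffs 8, 6, 3, 5 → best response Low.
Firm B against Low: payoffs 1, 8, 0 → best response High.
Firm B against Mid: payoffs 7, 12, 3 → best response High.
Firm B against High: payoffs 6, 12, 8 → best response High.
Firm B against Premium: payoffs 12, 2, 0 → best response Mid.
Mutual best responses: (Low, High); (Premium, Mid).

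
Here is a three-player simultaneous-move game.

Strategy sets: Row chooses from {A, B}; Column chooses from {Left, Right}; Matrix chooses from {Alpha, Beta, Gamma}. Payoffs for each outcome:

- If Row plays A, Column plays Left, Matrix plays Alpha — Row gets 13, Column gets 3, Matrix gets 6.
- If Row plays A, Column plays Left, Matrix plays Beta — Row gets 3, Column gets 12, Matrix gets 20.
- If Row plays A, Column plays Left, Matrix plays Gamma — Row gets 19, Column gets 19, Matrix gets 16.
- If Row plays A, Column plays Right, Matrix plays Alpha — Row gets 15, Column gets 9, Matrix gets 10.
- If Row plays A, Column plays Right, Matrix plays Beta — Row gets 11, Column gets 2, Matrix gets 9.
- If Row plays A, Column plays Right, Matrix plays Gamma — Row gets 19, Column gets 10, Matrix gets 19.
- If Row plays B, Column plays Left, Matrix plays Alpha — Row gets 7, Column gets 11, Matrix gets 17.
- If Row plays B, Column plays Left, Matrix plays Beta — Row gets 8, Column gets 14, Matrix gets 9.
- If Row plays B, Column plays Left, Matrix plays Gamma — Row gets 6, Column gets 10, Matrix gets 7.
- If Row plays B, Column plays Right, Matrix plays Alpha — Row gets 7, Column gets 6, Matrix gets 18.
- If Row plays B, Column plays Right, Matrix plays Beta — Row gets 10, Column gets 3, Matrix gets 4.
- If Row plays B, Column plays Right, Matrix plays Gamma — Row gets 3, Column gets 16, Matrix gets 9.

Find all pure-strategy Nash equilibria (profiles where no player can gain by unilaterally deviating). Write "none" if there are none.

none

For each strategy profile, look for a profitable unilateral deviation.
(A, Left, Alpha): Column can switch to Right (3 → 9). Not NE.
(A, Left, Beta): Row can switch to B (3 → 8). Not NE.
(A, Left, Gamma): Matrix can switch to Beta (16 → 20). Not NE.
(A, Right, Alpha): Matrix can switch to Gamma (10 → 19). Not NE.
(A, Right, Beta): Column can switch to Left (2 → 12). Not NE.
(A, Right, Gamma): Column can switch to Left (10 → 19). Not NE.
(The remaining 6 profiles each have a profitable deviation by the same check.)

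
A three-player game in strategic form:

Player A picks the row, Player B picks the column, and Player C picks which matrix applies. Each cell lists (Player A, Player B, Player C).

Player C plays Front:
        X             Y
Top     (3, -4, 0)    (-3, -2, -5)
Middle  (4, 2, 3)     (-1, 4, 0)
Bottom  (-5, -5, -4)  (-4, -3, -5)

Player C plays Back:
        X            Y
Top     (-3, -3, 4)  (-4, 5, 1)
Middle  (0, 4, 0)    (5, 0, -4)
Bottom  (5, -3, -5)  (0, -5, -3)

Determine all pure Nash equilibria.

(Middle, Y, Front)

Mark each player's best response to every combination of opponents' strategies; a profile where every player is best-responding is a pure Nash equilibrium.
Player A against (X, Front): payoffs 3, 4, -5 → best response Middle.
Player A against (X, Back): payoffs -3, 0, 5 → best response Bottom.
Player A against (Y, Front): payoffs -3, -1, -4 → best response Middle.
Player A against (Y, Back): payoffs -4, 5, 0 → best response Middle.
Player B against (Top, Front): payoffs -4, -2 → best response Y.
Player B against (Top, Back): payoffs -3, 5 → best response Y.
Player B against (Middle, Front): payoffs 2, 4 → best response Y.
Player B against (Middle, Back): payoffs 4, 0 → best response X.
Player B against (Bottom, Front): payoffs -5, -3 → best response Y.
Player B against (Bottom, Back): payoffs -3, -5 → best response X.
Player C against (Top, X): payoffs 0, 4 → best response Back.
Player C against (Top, Y): payoffs -5, 1 → best response Back.
Player C against (Middle, X): payoffs 3, 0 → best response Front.
Player C against (Middle, Y): payoffs 0, -4 → best response Front.
Player C against (Bottom, X): payoffs -4, -5 → best response Front.
Player C against (Bottom, Y): payoffs -5, -3 → best response Back.
Mutual best responses: (Middle, Y, Front).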